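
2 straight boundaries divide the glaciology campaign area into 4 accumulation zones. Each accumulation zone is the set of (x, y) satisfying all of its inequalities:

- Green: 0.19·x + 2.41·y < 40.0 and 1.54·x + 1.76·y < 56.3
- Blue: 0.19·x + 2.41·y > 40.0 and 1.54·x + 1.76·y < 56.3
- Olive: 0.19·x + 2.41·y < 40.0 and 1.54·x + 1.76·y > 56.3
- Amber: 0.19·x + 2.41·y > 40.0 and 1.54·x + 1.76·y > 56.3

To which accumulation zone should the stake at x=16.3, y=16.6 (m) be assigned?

0.19·16.3 + 2.41·16.6 = 43.103, which is > 40.0
1.54·16.3 + 1.76·16.6 = 54.318, which is < 56.3
This sign pattern matches Blue.

Blue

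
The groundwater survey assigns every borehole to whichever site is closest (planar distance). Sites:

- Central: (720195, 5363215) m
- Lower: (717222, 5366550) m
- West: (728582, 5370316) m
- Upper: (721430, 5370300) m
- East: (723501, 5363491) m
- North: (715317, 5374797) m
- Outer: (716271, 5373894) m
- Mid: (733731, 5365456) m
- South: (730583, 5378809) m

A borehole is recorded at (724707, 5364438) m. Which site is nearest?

East

Squared distances to each site:
Central: 21853873.000; Lower: 60485769.000; West: 49566509.000; Upper: 45101773.000; East: 2351245.000; North: 195480981.000; Outer: 160582032.000; Mid: 82468900.000; South: 241053017.000.
Minimum at East.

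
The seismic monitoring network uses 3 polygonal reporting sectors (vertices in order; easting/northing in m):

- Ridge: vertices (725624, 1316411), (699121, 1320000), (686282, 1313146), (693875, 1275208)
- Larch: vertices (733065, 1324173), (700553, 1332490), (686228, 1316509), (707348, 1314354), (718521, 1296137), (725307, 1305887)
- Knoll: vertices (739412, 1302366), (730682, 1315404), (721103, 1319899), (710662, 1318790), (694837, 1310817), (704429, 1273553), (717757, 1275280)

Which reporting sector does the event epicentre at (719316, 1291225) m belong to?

Cast a ray rightward from (719316, 1291225). For each polygon, the edges (by vertex number in listed order) whose endpoints lie on opposite sides of northing = 1291225, where each meets that height, and whether that is right or left of the point:
Ridge: 3–4 at easting≈690669.3 (left), 4–1 at easting≈706216.9 (left) → 0 crossings.
Larch: no edge straddles that height → 0 crossings.
Knoll: 5–6 at easting≈699880.1 (left), 7–1 at easting≈730504.9 (right) → 1 crossing.
Only Knoll has an odd count, so the point is inside Knoll.

Knoll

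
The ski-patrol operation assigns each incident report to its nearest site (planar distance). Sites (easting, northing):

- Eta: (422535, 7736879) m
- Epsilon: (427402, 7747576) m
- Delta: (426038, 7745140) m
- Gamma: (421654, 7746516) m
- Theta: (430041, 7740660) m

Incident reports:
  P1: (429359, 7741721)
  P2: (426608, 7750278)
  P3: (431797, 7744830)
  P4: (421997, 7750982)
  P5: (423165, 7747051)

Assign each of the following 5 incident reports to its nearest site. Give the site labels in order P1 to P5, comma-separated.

P1 → Theta (d²=1590845.00)
P2 → Epsilon (d²=7931240.00)
P3 → Theta (d²=20472436.00)
P4 → Gamma (d²=20062805.00)
P5 → Gamma (d²=2569346.00)

Theta, Epsilon, Theta, Gamma, Gamma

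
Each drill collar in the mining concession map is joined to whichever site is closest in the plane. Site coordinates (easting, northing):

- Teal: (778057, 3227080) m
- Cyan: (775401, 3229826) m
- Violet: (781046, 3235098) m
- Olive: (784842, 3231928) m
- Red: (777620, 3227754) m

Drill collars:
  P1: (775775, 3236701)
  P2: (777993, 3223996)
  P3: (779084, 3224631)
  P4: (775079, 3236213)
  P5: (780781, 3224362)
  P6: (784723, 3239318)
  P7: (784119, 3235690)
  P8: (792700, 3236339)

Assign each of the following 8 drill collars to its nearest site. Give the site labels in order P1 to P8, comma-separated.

Violet, Teal, Teal, Violet, Teal, Violet, Violet, Olive

P1 → Violet (d²=30353050.00)
P2 → Teal (d²=9515152.00)
P3 → Teal (d²=7052330.00)
P4 → Violet (d²=36848314.00)
P5 → Teal (d²=14807700.00)
P6 → Violet (d²=31328729.00)
P7 → Violet (d²=9793793.00)
P8 → Olive (d²=81205085.00)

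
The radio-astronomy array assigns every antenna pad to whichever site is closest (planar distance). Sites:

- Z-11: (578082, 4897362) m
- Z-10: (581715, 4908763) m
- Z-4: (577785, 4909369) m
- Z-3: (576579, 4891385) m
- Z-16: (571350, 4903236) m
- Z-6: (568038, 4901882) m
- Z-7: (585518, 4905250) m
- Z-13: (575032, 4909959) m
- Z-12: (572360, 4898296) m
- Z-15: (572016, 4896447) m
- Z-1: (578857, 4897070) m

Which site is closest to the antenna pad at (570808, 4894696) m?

Z-15

Squared distances to each site:
Z-11: 60018632.000; Z-10: 316843138.000; Z-4: 263975458.000; Z-3: 44267162.000; Z-16: 73225364.000; Z-6: 59311496.000; Z-7: 327771016.000; Z-13: 250801345.000; Z-12: 15368704.000; Z-15: 4525265.000; Z-1: 70422277.000.
Minimum at Z-15.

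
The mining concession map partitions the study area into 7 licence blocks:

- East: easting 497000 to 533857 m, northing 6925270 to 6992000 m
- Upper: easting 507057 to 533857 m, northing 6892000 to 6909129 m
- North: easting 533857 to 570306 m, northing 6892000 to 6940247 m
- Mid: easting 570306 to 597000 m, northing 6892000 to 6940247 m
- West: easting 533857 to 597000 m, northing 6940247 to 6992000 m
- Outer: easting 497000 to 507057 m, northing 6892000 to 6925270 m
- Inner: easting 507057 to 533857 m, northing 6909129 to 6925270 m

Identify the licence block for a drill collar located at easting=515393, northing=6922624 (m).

The point has easting = 515393 and northing = 6922624.
Only Inner satisfies 507057 ≤ easting ≤ 533857 and 6909129 ≤ northing ≤ 6925270.

Inner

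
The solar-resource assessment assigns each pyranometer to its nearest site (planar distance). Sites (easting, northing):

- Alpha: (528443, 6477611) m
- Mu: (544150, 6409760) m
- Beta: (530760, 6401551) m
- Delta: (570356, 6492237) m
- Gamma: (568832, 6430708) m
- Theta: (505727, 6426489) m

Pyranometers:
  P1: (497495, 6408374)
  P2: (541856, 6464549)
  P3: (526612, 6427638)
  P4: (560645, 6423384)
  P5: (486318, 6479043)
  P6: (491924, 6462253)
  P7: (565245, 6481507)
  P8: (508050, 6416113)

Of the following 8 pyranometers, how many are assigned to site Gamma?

P1 → Theta
P2 → Alpha
P3 → Theta
P4 → Gamma
P5 → Alpha
P6 → Theta
P7 → Delta
P8 → Theta
1 of the 8 goes to Gamma.

1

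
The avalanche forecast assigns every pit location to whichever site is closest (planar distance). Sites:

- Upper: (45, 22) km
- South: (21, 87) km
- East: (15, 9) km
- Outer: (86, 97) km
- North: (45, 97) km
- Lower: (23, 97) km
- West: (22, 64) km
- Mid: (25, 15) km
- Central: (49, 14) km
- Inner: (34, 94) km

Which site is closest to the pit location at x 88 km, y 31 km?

Central

Squared distances to each site:
Upper: 1930.000; South: 7625.000; East: 5813.000; Outer: 4360.000; North: 6205.000; Lower: 8581.000; West: 5445.000; Mid: 4225.000; Central: 1810.000; Inner: 6885.000.
Minimum at Central.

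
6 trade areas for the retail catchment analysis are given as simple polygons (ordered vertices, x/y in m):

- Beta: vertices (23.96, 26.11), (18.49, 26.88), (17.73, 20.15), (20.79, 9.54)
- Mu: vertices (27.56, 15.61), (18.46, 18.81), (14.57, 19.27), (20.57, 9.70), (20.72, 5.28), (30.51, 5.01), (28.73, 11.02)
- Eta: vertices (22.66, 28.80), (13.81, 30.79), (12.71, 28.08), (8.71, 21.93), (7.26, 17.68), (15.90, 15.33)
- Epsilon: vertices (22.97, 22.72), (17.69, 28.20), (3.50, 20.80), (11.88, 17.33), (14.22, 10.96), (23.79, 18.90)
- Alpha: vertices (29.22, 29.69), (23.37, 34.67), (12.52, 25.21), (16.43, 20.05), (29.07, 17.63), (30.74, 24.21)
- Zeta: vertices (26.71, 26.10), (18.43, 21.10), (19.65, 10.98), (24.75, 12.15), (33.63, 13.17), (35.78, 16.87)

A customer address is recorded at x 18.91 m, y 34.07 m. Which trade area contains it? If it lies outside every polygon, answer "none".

Cast a ray rightward from (18.91, 34.07). For each polygon, the edges (by vertex number in listed order) whose endpoints lie on opposite sides of y = 34.07, where each meets that height, and whether that is right or left of the point:
Beta: no edge straddles that height → 0 crossings.
Mu: no edge straddles that height → 0 crossings.
Eta: no edge straddles that height → 0 crossings.
Epsilon: no edge straddles that height → 0 crossings.
Alpha: 1–2 at x≈24.075 (right), 2–3 at x≈22.682 (right) → 2 crossings.
Zeta: no edge straddles that height → 0 crossings.
All counts are even, so the point lies outside every listed polygon.

none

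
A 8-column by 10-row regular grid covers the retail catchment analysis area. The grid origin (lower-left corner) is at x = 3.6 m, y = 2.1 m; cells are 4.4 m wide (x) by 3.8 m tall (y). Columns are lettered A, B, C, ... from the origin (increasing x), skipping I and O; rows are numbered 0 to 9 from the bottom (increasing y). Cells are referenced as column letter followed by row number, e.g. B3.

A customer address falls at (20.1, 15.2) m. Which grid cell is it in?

Column index: ⌊(20.1 − 3.6) / 4.4⌋ = ⌊3.750⌋ = 3 → column D
Row offset from origin: ⌊(15.2 − 2.1) / 3.8⌋ = ⌊3.447⌋ = 3 → row 3

D3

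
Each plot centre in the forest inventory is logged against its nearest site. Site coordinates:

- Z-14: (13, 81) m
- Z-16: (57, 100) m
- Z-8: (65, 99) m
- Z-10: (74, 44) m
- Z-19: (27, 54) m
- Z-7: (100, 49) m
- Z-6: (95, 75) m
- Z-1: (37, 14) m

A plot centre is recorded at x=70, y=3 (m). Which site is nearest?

Z-1

Squared distances to each site:
Z-14: 9333.000; Z-16: 9578.000; Z-8: 9241.000; Z-10: 1697.000; Z-19: 4450.000; Z-7: 3016.000; Z-6: 5809.000; Z-1: 1210.000.
Minimum at Z-1.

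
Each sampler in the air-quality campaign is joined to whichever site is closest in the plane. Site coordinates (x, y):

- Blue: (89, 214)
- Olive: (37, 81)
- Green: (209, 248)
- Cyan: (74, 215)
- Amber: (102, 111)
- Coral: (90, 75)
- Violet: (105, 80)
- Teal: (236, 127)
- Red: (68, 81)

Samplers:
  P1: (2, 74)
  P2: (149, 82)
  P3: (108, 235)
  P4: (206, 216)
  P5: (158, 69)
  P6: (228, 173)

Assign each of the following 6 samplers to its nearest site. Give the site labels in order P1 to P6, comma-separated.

Olive, Violet, Blue, Green, Violet, Teal

P1 → Olive (d²=1274.00)
P2 → Violet (d²=1940.00)
P3 → Blue (d²=802.00)
P4 → Green (d²=1033.00)
P5 → Violet (d²=2930.00)
P6 → Teal (d²=2180.00)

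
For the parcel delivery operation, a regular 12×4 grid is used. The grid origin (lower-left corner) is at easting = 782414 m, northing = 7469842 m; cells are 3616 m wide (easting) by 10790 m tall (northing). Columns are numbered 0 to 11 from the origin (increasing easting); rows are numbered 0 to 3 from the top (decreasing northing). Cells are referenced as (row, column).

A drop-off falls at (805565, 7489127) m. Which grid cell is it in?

(2, 6)

Column index: ⌊(805565 − 782414) / 3616⌋ = ⌊6.402⌋ = 6
Row offset from origin: ⌊(7489127 − 7469842) / 10790⌋ = ⌊1.787⌋ = 1 → row 2 (counted from top)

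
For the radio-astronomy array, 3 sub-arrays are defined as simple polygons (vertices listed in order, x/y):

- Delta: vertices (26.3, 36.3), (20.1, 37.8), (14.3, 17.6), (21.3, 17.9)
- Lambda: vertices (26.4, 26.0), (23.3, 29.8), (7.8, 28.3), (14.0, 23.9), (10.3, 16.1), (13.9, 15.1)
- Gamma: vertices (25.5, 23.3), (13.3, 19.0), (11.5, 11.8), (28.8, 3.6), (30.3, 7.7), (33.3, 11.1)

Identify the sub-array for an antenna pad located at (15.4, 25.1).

Lambda

Cast a ray rightward from (15.4, 25.1). For each polygon, the edges (by vertex number in listed order) whose endpoints lie on opposite sides of y = 25.1, where each meets that height, and whether that is right or left of the point:
Delta: 2–3 at x≈16.45 (right), 4–1 at x≈23.26 (right) → 2 crossings.
Lambda: 3–4 at x≈12.31 (left), 6–1 at x≈25.37 (right) → 1 crossing.
Gamma: no edge straddles that height → 0 crossings.
Only Lambda has an odd count, so the point is inside Lambda.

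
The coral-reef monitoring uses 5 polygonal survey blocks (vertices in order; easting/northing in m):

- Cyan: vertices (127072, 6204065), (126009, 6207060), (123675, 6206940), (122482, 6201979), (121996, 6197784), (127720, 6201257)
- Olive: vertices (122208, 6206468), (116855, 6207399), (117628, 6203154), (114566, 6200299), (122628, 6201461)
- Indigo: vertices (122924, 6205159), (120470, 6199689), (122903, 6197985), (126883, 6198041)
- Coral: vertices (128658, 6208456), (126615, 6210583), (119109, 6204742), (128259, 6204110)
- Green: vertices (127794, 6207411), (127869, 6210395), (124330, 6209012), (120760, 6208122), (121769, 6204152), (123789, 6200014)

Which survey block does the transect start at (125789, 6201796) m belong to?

Cast a ray rightward from (125789, 6201796). For each polygon, the edges (by vertex number in listed order) whose endpoints lie on opposite sides of northing = 6201796, where each meets that height, and whether that is right or left of the point:
Cyan: 4–5 at easting≈122460.8 (left), 6–1 at easting≈127595.6 (right) → 1 crossing.
Olive: 3–4 at easting≈116171.5 (left), 5–1 at easting≈122599.9 (left) → 0 crossings.
Indigo: 1–2 at easting≈121415.3 (left), 4–1 at easting≈124794.5 (left) → 0 crossings.
Coral: no edge straddles that height → 0 crossings.
Green: 5–6 at easting≈122919.1 (left), 6–1 at easting≈124753.8 (left) → 0 crossings.
Only Cyan has an odd count, so the point is inside Cyan.

Cyan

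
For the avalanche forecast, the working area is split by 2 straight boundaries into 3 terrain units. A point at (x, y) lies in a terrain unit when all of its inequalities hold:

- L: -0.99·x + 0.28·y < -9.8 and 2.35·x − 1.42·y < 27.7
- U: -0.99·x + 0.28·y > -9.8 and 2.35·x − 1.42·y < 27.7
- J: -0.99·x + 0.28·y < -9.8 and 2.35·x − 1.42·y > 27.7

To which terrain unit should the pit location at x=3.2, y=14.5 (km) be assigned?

U

-0.99·3.2 + 0.28·14.5 = 0.892, which is > -9.8
2.35·3.2 − 1.42·14.5 = -13.070, which is < 27.7
This sign pattern matches U.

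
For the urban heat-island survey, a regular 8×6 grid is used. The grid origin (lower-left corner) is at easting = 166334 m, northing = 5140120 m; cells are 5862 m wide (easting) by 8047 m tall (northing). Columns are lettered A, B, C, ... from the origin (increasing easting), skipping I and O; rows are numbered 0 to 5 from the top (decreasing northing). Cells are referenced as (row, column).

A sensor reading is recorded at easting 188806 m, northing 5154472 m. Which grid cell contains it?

(4, D)

Column index: ⌊(188806 − 166334) / 5862⌋ = ⌊3.834⌋ = 3 → column D
Row offset from origin: ⌊(5154472 − 5140120) / 8047⌋ = ⌊1.784⌋ = 1 → row 4 (counted from top)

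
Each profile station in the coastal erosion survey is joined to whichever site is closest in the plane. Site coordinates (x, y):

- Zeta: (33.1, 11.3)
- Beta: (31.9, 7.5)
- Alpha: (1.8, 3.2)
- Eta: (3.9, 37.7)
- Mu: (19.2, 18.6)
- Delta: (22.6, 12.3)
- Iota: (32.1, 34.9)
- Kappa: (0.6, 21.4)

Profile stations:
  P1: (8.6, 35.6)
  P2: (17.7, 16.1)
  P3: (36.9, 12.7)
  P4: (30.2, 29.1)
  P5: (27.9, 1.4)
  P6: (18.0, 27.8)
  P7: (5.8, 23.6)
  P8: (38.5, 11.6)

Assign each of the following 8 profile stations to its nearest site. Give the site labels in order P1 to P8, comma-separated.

P1 → Eta (d²=26.50)
P2 → Mu (d²=8.50)
P3 → Zeta (d²=16.40)
P4 → Iota (d²=37.25)
P5 → Beta (d²=53.21)
P6 → Mu (d²=86.08)
P7 → Kappa (d²=31.88)
P8 → Zeta (d²=29.25)

Eta, Mu, Zeta, Iota, Beta, Mu, Kappa, Zeta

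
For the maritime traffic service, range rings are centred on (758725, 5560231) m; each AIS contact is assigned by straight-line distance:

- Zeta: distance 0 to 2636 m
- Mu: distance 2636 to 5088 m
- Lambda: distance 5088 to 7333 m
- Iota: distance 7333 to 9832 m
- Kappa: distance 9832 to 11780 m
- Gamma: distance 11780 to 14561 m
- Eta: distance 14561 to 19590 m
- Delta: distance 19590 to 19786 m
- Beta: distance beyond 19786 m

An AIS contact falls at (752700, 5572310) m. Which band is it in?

Distance = √((752700−758725)² + (5572310−5560231)²) = √(36300625.000 + 145902241.000) = 13498.254 m.
11780 ≤ 13498.254 < 14561 → Gamma.

Gamma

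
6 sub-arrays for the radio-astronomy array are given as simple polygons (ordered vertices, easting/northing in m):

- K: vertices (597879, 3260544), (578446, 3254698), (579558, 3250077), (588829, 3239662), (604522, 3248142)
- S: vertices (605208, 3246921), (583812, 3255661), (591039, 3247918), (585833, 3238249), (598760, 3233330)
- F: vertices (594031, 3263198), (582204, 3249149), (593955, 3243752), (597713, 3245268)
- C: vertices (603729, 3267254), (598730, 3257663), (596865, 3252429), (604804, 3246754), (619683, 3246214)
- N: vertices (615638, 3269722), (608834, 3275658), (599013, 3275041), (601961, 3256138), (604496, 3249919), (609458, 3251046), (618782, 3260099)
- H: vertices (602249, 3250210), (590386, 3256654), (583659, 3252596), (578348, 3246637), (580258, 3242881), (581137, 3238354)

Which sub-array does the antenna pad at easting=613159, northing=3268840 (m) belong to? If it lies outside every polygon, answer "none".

Cast a ray rightward from (613159, 3268840). For each polygon, the edges (by vertex number in listed order) whose endpoints lie on opposite sides of northing = 3268840, where each meets that height, and whether that is right or left of the point:
K: no edge straddles that height → 0 crossings.
S: no edge straddles that height → 0 crossings.
F: no edge straddles that height → 0 crossings.
C: no edge straddles that height → 0 crossings.
N: 3–4 at easting≈599980.1 (left), 7–1 at easting≈615926.2 (right) → 1 crossing.
H: no edge straddles that height → 0 crossings.
Only N has an odd count, so the point is inside N.

N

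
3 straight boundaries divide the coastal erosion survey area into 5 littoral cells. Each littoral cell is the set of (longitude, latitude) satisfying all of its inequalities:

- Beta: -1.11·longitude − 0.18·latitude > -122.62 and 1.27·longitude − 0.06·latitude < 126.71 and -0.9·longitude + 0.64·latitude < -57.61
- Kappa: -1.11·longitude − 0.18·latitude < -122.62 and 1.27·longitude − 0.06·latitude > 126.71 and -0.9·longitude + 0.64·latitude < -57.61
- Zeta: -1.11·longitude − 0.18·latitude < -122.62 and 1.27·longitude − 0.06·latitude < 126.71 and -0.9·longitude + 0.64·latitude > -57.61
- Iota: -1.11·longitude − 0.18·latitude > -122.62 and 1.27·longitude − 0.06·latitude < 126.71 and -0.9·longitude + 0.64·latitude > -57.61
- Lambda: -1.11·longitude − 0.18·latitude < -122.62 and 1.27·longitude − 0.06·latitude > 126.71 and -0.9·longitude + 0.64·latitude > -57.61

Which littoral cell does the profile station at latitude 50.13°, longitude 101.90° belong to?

-1.11·101.90 − 0.18·50.13 = -122.132, which is > -122.62
1.27·101.90 − 0.06·50.13 = 126.405, which is < 126.71
-0.9·101.90 + 0.64·50.13 = -59.627, which is < -57.61
This sign pattern matches Beta.

Beta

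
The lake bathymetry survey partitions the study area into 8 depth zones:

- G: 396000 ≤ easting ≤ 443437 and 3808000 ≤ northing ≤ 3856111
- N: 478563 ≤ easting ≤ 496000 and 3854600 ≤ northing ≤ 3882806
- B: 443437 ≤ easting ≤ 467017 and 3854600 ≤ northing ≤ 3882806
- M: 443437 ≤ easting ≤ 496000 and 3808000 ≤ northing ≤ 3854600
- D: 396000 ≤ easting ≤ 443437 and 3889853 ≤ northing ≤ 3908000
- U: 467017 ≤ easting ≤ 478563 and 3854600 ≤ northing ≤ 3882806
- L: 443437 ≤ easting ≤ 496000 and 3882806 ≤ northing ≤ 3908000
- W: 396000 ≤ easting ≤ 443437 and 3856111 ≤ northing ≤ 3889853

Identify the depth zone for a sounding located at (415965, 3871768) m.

W

The point has easting = 415965 and northing = 3871768.
Only W satisfies 396000 ≤ easting ≤ 443437 and 3856111 ≤ northing ≤ 3889853.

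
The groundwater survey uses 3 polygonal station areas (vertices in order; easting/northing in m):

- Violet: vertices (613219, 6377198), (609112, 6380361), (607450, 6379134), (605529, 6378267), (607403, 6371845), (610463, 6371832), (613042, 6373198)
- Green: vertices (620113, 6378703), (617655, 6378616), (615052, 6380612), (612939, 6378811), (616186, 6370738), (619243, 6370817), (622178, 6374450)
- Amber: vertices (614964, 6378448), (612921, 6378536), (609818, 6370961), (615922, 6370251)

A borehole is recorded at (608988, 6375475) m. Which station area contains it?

Cast a ray rightward from (608988, 6375475). For each polygon, the edges (by vertex number in listed order) whose endpoints lie on opposite sides of northing = 6375475, where each meets that height, and whether that is right or left of the point:
Violet: 4–5 at easting≈606343.7 (left), 7–1 at easting≈613142.8 (right) → 1 crossing.
Green: 4–5 at easting≈614280.8 (right), 7–1 at easting≈621680.3 (right) → 2 crossings.
Amber: 2–3 at easting≈611667.1 (right), 4–1 at easting≈615311.5 (right) → 2 crossings.
Only Violet has an odd count, so the point is inside Violet.

Violet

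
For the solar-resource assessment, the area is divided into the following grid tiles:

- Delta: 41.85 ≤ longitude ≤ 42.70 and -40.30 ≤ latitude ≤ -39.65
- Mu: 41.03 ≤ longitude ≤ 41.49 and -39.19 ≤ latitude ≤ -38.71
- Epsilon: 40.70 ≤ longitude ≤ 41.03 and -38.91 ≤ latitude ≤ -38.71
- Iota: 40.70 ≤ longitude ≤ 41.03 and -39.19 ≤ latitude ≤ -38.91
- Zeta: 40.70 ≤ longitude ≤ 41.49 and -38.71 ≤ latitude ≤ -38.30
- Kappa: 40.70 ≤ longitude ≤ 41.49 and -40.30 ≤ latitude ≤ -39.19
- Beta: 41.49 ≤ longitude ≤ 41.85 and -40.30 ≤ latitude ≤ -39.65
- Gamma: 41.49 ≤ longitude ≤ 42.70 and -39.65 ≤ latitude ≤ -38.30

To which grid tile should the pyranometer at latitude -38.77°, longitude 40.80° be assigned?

The point has longitude = 40.80 and latitude = -38.77.
Only Epsilon satisfies 40.70 ≤ longitude ≤ 41.03 and -38.91 ≤ latitude ≤ -38.71.

Epsilon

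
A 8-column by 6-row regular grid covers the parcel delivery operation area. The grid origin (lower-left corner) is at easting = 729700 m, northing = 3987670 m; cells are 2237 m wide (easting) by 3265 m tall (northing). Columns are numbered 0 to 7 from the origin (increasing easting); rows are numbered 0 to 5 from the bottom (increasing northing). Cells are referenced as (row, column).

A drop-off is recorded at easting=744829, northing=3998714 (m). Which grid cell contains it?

(3, 6)

Column index: ⌊(744829 − 729700) / 2237⌋ = ⌊6.763⌋ = 6
Row offset from origin: ⌊(3998714 − 3987670) / 3265⌋ = ⌊3.383⌋ = 3 → row 3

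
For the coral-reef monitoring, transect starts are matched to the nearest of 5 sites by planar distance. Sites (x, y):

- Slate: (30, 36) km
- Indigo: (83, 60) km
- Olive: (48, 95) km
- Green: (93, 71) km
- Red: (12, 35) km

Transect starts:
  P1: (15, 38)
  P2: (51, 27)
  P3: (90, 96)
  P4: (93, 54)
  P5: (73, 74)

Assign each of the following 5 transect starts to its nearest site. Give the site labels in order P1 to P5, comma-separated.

P1 → Red (d²=18.00)
P2 → Slate (d²=522.00)
P3 → Green (d²=634.00)
P4 → Indigo (d²=136.00)
P5 → Indigo (d²=296.00)

Red, Slate, Green, Indigo, Indigo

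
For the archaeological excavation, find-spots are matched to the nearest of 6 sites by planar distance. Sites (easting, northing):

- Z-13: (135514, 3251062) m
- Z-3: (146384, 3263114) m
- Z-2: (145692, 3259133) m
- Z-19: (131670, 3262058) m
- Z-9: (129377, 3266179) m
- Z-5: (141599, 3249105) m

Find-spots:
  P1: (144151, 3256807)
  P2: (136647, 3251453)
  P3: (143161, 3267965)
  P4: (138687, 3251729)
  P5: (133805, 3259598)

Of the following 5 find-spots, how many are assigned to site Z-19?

1

P1 → Z-2
P2 → Z-13
P3 → Z-3
P4 → Z-13
P5 → Z-19
1 of the 5 goes to Z-19.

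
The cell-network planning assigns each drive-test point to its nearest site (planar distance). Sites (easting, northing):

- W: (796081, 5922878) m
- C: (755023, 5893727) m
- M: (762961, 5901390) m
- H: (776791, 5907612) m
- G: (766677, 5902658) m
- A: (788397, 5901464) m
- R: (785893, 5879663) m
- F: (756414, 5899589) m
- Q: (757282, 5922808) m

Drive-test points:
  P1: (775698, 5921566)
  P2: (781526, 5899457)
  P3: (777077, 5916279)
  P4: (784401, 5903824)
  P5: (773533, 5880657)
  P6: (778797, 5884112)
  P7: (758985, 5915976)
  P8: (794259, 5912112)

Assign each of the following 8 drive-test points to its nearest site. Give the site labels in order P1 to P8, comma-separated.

H, A, H, A, R, R, Q, W

P1 → H (d²=195908765.00)
P2 → A (d²=51238690.00)
P3 → H (d²=75198685.00)
P4 → A (d²=21537616.00)
P5 → R (d²=153757636.00)
P6 → R (d²=70146817.00)
P7 → Q (d²=49576433.00)
P8 → W (d²=119226440.00)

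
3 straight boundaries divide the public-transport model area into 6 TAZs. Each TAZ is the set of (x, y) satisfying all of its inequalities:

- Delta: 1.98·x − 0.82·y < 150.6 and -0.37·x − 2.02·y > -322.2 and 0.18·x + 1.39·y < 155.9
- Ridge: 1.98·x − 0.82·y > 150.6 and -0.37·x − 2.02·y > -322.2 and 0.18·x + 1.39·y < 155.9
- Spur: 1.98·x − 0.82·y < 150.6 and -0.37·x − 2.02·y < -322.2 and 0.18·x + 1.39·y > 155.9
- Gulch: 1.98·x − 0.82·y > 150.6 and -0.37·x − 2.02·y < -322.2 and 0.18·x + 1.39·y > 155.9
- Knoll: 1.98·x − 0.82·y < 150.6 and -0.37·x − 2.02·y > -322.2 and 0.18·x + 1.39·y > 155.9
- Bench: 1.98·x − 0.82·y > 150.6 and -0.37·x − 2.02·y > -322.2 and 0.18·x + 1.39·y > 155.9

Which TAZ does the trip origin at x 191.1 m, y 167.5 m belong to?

1.98·191.1 − 0.82·167.5 = 241.028, which is > 150.6
-0.37·191.1 − 2.02·167.5 = -409.057, which is < -322.2
0.18·191.1 + 1.39·167.5 = 267.223, which is > 155.9
This sign pattern matches Gulch.

Gulch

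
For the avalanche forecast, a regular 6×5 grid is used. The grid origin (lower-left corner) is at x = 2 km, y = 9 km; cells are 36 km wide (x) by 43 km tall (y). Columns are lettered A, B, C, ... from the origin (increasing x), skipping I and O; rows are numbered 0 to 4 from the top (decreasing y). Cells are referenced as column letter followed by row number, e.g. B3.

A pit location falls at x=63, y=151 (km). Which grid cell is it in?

B1

Column index: ⌊(63 − 2) / 36⌋ = ⌊1.694⌋ = 1 → column B
Row offset from origin: ⌊(151 − 9) / 43⌋ = ⌊3.302⌋ = 3 → row 1 (counted from top)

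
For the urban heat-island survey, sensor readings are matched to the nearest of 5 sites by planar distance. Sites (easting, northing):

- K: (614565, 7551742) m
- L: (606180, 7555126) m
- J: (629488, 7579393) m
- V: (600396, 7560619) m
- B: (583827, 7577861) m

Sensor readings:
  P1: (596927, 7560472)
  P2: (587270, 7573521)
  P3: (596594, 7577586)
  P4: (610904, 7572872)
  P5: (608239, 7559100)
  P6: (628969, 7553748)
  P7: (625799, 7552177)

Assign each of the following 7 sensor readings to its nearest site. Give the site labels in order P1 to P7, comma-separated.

V, B, B, V, L, K, K

P1 → V (d²=12055570.00)
P2 → B (d²=30689849.00)
P3 → B (d²=163071914.00)
P4 → V (d²=260554073.00)
P5 → L (d²=20032157.00)
P6 → K (d²=211499252.00)
P7 → K (d²=126391981.00)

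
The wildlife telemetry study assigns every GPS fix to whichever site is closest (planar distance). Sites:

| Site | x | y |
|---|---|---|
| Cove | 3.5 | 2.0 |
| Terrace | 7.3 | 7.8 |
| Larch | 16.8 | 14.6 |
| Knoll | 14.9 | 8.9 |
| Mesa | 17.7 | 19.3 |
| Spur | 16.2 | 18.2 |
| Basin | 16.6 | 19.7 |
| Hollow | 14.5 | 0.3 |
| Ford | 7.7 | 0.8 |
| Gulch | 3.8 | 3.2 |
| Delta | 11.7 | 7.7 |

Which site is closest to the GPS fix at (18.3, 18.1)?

Squared distances to each site:
Cove: 478.250; Terrace: 227.090; Larch: 14.500; Knoll: 96.200; Mesa: 1.800; Spur: 4.420; Basin: 5.450; Hollow: 331.280; Ford: 411.650; Gulch: 432.260; Delta: 151.720.
Minimum at Mesa.

Mesa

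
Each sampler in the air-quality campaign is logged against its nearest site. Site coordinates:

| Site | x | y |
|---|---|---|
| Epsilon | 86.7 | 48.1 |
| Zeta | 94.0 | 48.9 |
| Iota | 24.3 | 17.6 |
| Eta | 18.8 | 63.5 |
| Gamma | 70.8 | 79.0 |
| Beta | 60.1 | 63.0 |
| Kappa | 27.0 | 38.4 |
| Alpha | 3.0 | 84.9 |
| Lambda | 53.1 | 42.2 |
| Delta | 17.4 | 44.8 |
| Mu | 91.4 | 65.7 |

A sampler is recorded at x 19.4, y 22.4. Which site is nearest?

Squared distances to each site:
Epsilon: 5189.780; Zeta: 6267.410; Iota: 47.050; Eta: 1689.570; Gamma: 5845.520; Beta: 3304.850; Kappa: 313.760; Alpha: 4175.210; Lambda: 1527.730; Delta: 505.760; Mu: 7058.890.
Minimum at Iota.

Iota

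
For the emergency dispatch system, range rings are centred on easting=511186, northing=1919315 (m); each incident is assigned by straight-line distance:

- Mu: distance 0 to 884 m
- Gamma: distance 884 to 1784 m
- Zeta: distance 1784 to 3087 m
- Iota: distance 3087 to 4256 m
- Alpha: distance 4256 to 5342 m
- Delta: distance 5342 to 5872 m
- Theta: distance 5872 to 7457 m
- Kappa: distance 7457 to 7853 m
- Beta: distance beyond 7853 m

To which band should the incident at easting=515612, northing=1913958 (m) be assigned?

Theta

Distance = √((515612−511186)² + (1913958−1919315)²) = √(19589476.000 + 28697449.000) = 6948.879 m.
5872 ≤ 6948.879 < 7457 → Theta.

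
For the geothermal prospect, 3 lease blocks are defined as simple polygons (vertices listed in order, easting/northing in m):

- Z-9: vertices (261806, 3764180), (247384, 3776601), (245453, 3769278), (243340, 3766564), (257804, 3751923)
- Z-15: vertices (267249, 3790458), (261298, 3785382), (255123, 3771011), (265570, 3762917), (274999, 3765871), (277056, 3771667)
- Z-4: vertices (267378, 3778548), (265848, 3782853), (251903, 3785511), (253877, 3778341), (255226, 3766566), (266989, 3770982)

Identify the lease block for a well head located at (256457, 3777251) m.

Z-4

Cast a ray rightward from (256457, 3777251). For each polygon, the edges (by vertex number in listed order) whose endpoints lie on opposite sides of northing = 3777251, where each meets that height, and whether that is right or left of the point:
Z-9: no edge straddles that height → 0 crossings.
Z-15: 2–3 at easting≈257804.2 (right), 6–1 at easting≈274141.7 (right) → 2 crossings.
Z-4: 4–5 at easting≈254001.9 (left), 6–1 at easting≈267311.3 (right) → 1 crossing.
Only Z-4 has an odd count, so the point is inside Z-4.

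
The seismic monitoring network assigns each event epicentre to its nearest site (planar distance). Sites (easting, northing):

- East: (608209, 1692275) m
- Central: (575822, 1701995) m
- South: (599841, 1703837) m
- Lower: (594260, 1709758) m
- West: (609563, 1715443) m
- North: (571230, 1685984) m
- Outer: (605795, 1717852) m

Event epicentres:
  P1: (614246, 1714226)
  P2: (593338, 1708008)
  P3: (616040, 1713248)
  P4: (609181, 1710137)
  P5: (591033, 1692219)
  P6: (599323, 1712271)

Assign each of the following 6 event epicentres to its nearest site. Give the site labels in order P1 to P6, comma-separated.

West, Lower, West, West, South, Lower

P1 → West (d²=23411578.00)
P2 → Lower (d²=3912584.00)
P3 → West (d²=46769554.00)
P4 → West (d²=28299560.00)
P5 → South (d²=212558788.00)
P6 → Lower (d²=31949138.00)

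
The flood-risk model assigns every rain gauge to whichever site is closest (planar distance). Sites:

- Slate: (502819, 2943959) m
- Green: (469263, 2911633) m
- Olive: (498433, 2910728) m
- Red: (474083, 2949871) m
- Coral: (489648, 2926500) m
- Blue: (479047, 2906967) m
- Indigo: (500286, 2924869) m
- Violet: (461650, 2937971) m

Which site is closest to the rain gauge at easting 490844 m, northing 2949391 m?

Squared distances to each site:
Slate: 172907249.000; Green: 1891406125.000; Olive: 1552420490.000; Red: 281161521.000; Coral: 525428297.000; Blue: 1938964985.000; Indigo: 690479848.000; Violet: 982706036.000.
Minimum at Slate.

Slate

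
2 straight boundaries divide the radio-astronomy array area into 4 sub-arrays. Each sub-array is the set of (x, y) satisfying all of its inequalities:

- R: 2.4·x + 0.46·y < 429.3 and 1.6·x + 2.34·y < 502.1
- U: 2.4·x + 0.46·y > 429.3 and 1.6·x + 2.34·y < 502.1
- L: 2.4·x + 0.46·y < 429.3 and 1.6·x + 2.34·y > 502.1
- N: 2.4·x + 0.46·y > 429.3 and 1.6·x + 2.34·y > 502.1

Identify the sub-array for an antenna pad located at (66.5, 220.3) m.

L

2.4·66.5 + 0.46·220.3 = 260.938, which is < 429.3
1.6·66.5 + 2.34·220.3 = 621.902, which is > 502.1
This sign pattern matches L.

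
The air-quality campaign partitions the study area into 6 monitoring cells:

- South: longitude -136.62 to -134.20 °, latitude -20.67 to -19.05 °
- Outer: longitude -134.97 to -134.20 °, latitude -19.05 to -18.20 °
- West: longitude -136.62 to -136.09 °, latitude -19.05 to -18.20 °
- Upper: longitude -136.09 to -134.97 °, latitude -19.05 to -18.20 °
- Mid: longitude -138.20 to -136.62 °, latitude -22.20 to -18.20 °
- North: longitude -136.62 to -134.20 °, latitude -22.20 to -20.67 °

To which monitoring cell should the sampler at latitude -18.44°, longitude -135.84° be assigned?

Upper

The point has longitude = -135.84 and latitude = -18.44.
Only Upper satisfies -136.09 ≤ longitude ≤ -134.97 and -19.05 ≤ latitude ≤ -18.20.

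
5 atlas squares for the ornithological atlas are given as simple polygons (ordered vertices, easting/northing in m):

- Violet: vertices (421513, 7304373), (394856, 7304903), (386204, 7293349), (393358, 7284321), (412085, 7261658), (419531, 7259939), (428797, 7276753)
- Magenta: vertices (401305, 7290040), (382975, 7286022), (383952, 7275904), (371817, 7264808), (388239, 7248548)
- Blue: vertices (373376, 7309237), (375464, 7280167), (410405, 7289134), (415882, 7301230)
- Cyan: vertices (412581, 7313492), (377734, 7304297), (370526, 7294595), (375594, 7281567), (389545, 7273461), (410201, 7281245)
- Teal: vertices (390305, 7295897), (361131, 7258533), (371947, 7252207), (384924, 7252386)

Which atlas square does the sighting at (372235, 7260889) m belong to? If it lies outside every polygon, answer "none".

Cast a ray rightward from (372235, 7260889). For each polygon, the edges (by vertex number in listed order) whose endpoints lie on opposite sides of northing = 7260889, where each meets that height, and whether that is right or left of the point:
Violet: 5–6 at easting≈415416.0 (right), 6–7 at easting≈420054.5 (right) → 2 crossings.
Magenta: 4–5 at easting≈375775.0 (right), 5–1 at easting≈392125.2 (right) → 2 crossings.
Blue: no edge straddles that height → 0 crossings.
Cyan: no edge straddles that height → 0 crossings.
Teal: 1–2 at easting≈362970.6 (left), 4–1 at easting≈385975.6 (right) → 1 crossing.
Only Teal has an odd count, so the point is inside Teal.

Teal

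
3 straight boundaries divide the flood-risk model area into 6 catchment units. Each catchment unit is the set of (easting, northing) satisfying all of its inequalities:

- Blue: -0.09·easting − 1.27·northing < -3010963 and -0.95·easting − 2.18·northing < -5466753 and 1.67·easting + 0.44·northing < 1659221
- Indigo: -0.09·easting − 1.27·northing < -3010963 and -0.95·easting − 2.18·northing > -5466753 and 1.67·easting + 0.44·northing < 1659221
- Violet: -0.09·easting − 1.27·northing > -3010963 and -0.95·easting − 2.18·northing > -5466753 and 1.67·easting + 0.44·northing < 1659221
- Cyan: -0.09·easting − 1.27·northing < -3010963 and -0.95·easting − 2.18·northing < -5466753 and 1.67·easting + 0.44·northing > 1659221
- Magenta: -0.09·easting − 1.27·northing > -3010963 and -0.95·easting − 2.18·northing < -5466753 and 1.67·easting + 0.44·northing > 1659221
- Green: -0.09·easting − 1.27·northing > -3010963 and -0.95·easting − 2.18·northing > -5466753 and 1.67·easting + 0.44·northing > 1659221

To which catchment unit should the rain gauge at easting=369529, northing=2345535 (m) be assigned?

Indigo

-0.09·369529 − 1.27·2345535 = -3012087.060, which is < -3010963
-0.95·369529 − 2.18·2345535 = -5464318.850, which is > -5466753
1.67·369529 + 0.44·2345535 = 1649148.830, which is < 1659221
This sign pattern matches Indigo.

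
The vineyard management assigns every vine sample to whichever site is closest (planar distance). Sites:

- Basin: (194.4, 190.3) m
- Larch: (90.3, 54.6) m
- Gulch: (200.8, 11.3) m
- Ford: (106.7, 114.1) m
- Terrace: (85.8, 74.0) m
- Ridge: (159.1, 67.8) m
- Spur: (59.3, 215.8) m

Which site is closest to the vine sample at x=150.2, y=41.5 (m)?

Squared distances to each site:
Basin: 24095.080; Larch: 3759.620; Gulch: 3472.400; Ford: 7163.010; Terrace: 5203.610; Ridge: 770.900; Spur: 38643.300.
Minimum at Ridge.

Ridge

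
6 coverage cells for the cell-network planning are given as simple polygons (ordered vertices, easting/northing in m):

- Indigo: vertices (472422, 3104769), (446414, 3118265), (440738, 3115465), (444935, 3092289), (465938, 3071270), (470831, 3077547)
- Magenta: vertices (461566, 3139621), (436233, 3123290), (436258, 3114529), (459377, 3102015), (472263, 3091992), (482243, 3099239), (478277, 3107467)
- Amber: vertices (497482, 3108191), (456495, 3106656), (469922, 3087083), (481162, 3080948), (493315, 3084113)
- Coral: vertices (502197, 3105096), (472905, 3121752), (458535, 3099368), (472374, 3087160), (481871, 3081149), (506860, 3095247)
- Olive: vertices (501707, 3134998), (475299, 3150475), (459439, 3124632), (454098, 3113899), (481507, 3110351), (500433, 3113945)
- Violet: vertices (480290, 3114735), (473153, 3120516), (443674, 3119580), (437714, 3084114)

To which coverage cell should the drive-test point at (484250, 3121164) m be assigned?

Olive

Cast a ray rightward from (484250, 3121164). For each polygon, the edges (by vertex number in listed order) whose endpoints lie on opposite sides of northing = 3121164, where each meets that height, and whether that is right or left of the point:
Indigo: no edge straddles that height → 0 crossings.
Magenta: 2–3 at easting≈436239.1 (left), 7–1 at easting≈471158.4 (left) → 0 crossings.
Amber: no edge straddles that height → 0 crossings.
Coral: 1–2 at easting≈473939.1 (left), 2–3 at easting≈472527.5 (left) → 0 crossings.
Olive: 3–4 at easting≈457713.2 (left), 6–1 at easting≈500869.9 (right) → 1 crossing.
Violet: no edge straddles that height → 0 crossings.
Only Olive has an odd count, so the point is inside Olive.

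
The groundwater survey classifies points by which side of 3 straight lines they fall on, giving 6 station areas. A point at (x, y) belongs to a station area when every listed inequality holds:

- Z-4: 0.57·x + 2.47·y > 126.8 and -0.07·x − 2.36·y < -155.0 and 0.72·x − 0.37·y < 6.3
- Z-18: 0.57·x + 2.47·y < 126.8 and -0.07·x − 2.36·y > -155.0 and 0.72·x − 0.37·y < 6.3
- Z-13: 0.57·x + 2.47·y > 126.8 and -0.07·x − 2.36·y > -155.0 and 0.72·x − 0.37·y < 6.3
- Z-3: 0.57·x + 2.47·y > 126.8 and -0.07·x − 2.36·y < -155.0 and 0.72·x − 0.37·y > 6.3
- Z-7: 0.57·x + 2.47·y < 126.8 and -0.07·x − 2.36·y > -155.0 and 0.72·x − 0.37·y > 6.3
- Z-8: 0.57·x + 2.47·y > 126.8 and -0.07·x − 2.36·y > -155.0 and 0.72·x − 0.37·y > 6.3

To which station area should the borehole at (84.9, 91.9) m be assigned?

Z-3

0.57·84.9 + 2.47·91.9 = 275.386, which is > 126.8
-0.07·84.9 − 2.36·91.9 = -222.827, which is < -155.0
0.72·84.9 − 0.37·91.9 = 27.125, which is > 6.3
This sign pattern matches Z-3.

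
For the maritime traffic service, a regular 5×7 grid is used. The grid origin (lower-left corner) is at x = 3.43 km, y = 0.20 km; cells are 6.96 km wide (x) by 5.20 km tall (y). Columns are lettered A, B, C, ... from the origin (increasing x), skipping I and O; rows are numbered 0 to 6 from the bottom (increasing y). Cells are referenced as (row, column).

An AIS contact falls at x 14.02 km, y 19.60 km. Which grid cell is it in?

Column index: ⌊(14.02 − 3.43) / 6.96⌋ = ⌊1.522⌋ = 1 → column B
Row offset from origin: ⌊(19.60 − 0.20) / 5.20⌋ = ⌊3.731⌋ = 3 → row 3

(3, B)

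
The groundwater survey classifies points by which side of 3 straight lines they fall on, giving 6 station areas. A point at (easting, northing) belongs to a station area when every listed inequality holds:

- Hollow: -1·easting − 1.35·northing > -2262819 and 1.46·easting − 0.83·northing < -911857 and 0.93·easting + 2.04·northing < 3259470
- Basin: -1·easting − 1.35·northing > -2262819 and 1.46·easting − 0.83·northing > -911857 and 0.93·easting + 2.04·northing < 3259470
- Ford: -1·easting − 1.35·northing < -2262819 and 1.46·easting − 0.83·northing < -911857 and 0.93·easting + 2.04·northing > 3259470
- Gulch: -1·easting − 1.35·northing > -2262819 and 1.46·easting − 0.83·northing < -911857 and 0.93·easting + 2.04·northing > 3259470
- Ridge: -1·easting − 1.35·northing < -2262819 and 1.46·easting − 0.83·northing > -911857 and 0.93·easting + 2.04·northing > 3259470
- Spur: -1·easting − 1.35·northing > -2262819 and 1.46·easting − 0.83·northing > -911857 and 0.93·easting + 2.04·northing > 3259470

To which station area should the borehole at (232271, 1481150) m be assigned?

Basin

-1·232271 − 1.35·1481150 = -2231823.500, which is > -2262819
1.46·232271 − 0.83·1481150 = -890238.840, which is > -911857
0.93·232271 + 2.04·1481150 = 3237558.030, which is < 3259470
This sign pattern matches Basin.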